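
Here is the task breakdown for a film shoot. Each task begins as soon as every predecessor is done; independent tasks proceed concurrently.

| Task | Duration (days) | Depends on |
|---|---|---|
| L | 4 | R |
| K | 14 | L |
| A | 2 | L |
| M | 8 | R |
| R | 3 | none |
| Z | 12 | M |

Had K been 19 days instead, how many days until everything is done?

Baseline: R→M→Z = 3+8+12 = 23 → 23 days.
K is off the critical path — its longest chain is 21 days, giving 2 of slack.
The binding chain switches to R→L→K = 3+4+19 = 26; finish 26 days.

26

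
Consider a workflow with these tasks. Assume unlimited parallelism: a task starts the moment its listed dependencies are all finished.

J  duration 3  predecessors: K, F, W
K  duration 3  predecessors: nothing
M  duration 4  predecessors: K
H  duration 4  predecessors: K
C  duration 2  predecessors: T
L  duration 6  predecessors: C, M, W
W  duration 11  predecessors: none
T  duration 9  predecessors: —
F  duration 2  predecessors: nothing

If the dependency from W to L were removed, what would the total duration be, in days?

17

Original critical path: T→C→L = 9+2+6 = 17 ⇒ 17 days.
Dropping W→L doesn't change L's earliest start (11); another predecessor still binds.
New critical path: T→C→L = 9+2+6 = 17 ⇒ 17 days.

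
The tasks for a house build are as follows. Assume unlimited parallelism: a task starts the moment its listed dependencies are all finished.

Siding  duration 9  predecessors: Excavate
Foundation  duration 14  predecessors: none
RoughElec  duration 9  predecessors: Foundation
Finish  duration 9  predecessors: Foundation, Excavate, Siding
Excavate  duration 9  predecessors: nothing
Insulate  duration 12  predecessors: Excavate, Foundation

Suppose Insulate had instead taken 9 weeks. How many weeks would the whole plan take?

Baseline: Excavate→Siding→Finish = 9+9+9 = 27 → 27 weeks.
Insulate has 1 week of float (longest path through it is 26).
No other chain overtakes it, so the finish is 27 weeks.

27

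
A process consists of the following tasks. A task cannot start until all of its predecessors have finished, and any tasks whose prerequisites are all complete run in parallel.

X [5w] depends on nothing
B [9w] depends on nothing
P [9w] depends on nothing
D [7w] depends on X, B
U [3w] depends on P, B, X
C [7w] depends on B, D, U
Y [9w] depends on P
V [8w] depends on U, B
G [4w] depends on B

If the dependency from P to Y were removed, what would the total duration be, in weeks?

23

With the dependency in place, B→D→C = 9+7+7 = 23 sets the finish at 23 weeks.
Without P→Y, Y's earliest start moves from 9 to 0.
New critical path: B→D→C = 9+7+7 = 23 ⇒ 23 weeks.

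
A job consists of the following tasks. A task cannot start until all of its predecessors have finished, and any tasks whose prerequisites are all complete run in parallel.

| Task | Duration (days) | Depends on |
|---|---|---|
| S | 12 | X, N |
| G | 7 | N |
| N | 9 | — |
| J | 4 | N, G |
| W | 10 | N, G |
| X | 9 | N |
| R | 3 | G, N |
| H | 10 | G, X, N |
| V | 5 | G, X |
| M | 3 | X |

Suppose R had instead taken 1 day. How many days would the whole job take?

30

The binding path is N→X→S = 9+9+12 = 30; finish at 30 days.
R has 11 days of float (longest path through it is 19).
No other chain overtakes it, so the finish is 30 days.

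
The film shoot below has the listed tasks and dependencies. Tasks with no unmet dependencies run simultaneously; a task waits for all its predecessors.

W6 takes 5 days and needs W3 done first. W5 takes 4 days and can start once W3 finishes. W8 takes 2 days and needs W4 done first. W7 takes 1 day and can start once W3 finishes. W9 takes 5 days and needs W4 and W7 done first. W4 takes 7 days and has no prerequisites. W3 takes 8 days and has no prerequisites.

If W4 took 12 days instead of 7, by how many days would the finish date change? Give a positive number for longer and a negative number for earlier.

Baseline: W3→W7→W9 = 8+1+5 = 14 → 14 days.
W4 has 2 days of float (longest path through it is 12).
The binding chain switches to W4→W9 = 12+5 = 17; finish 17 days.
Change in finish: 17 − 14 = +3 days.

3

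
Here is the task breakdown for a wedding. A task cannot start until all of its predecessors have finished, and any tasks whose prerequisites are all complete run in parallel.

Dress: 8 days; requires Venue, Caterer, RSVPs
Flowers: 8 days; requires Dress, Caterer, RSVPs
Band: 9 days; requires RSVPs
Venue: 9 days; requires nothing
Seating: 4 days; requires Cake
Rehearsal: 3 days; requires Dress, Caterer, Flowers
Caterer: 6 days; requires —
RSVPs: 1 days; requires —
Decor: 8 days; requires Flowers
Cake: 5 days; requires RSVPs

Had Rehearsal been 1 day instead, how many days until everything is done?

As given, the longest chain is Venue→Dress→Flowers→Decor = 9+8+8+8 = 33, so the finish is 33 days.
Rehearsal is off the critical path — its longest chain is 28 days, giving 5 of slack.
No other chain overtakes it, so the finish is 33 days.

33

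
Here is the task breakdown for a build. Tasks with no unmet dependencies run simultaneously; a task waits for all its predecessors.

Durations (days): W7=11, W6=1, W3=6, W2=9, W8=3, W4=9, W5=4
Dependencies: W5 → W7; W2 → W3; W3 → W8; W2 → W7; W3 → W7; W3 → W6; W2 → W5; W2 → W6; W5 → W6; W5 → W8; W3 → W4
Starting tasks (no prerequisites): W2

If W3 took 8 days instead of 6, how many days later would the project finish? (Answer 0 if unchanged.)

2

As given, the longest chain is W2→W3→W7 = 9+6+11 = 26, so the finish is 26 days.
W3 is on the critical path; changing it to 8 makes that path 28 days.
No other chain overtakes it, so the finish is 28 days.
Change in finish: 28 − 26 = +2 days.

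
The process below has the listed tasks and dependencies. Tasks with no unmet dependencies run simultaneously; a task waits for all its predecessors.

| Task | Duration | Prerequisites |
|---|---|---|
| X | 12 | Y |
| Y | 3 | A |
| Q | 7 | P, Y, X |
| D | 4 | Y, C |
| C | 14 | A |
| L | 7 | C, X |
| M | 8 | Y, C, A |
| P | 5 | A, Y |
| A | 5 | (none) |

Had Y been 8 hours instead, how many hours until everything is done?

Actual critical path: A→Y→X→Q = 5+3+12+7 = 27 ⇒ 27 hours.
Y is on the critical path; changing it to 8 makes that path 32 hours.
That remains the longest chain; total 32 hours.

32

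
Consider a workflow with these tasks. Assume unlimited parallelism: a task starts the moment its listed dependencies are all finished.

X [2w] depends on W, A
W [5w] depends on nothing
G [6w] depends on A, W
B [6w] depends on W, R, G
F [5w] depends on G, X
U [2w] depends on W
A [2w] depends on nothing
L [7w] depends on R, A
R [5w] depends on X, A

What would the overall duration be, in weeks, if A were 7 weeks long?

21

Critical path before the change: W→X→R→L = 5+2+5+7 = 19 giving 19 weeks.
A has 3 weeks of float (longest path through it is 16).
Now A→X→R→L = 7+2+5+7 = 21 is longest, so the finish becomes 21 weeks.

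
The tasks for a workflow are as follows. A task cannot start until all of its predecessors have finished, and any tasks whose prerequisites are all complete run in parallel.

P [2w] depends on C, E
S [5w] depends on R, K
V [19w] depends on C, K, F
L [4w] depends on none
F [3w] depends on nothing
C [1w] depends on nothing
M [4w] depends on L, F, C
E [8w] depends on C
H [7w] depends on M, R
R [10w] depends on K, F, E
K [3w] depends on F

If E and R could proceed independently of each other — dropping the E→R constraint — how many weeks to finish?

25

Before: longest chain C→E→R→H = 1+8+10+7 = 26, finish 26.
Without E→R, R's earliest start moves from 9 to 6.
New critical path: F→K→V = 3+3+19 = 25 ⇒ 25 weeks.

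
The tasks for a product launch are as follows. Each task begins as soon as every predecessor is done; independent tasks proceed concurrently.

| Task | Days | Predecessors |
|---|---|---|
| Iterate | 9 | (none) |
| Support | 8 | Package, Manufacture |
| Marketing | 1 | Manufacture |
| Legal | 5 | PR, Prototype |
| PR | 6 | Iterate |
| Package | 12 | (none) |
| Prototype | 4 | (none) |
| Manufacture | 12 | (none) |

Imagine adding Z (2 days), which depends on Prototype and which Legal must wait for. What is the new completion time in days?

20

Originally the project takes 20 days.
With Z inserted, Legal now waits for max(PR, Prototype, Z).
New critical path: Iterate→PR→Legal = 9+6+5 = 20 ⇒ 20 days.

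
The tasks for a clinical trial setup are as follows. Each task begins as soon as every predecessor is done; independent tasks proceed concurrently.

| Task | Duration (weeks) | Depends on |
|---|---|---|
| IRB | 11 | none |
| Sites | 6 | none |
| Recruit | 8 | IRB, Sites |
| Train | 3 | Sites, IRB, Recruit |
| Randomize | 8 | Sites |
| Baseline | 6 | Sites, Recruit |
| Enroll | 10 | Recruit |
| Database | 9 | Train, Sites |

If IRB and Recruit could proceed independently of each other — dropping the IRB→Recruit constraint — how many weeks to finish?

With the dependency in place, IRB→Recruit→Train→Database = 11+8+3+9 = 31 sets the finish at 31 weeks.
Without IRB→Recruit, Recruit's earliest start moves from 11 to 6.
The longest chain is now Sites→Recruit→Train→Database = 6+8+3+9 = 26, so the clinical trial setup takes 26 weeks.

26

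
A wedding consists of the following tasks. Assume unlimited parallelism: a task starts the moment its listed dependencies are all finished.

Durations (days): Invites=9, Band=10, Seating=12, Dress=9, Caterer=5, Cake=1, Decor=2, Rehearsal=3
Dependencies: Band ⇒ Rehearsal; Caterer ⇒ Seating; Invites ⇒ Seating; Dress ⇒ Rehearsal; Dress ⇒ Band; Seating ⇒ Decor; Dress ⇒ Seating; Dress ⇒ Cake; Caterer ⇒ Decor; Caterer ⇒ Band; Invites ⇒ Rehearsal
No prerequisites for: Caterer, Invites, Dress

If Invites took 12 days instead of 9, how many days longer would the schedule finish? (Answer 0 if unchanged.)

Baseline: Invites→Seating→Decor = 9+12+2 = 23 → 23 days.
Invites is on the critical path; changing it to 12 makes that path 26 days.
The critical path is still Invites→Seating→Decor; finish is now 26 days.
Change in finish: 26 − 23 = +3 days.

3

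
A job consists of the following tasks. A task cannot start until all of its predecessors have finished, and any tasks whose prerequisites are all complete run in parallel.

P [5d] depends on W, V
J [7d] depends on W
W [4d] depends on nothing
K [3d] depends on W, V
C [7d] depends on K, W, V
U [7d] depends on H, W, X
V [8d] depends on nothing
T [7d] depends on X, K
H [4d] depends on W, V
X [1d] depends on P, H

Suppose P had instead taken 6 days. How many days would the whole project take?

22

The binding path is V→P→X→T = 8+5+1+7 = 21; finish at 21 days.
P lies on that path, so at 6 days the path becomes 22 days.
The critical path is still V→P→X→T; finish is now 22 days.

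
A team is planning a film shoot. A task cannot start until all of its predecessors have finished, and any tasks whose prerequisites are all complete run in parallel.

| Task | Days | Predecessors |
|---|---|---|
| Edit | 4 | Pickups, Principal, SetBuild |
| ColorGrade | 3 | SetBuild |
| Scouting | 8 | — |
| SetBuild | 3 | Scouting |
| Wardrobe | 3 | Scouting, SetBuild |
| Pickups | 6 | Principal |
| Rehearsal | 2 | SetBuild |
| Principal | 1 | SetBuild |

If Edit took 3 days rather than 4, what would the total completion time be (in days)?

21

Baseline: Scouting→SetBuild→Principal→Pickups→Edit = 8+3+1+6+4 = 22 → 22 days.
Edit is on the critical path; changing it to 3 makes that path 21 days.
The critical path is still Scouting→SetBuild→Principal→Pickups→Edit; finish is now 21 days.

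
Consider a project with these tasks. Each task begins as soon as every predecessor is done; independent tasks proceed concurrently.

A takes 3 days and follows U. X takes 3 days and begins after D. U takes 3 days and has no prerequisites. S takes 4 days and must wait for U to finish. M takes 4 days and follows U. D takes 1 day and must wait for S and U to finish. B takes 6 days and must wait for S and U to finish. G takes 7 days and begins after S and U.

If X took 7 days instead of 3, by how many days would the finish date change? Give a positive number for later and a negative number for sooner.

1

Baseline: U→S→G = 3+4+7 = 14 → 14 days.
X is off the critical path — its longest chain is 11 days, giving 3 of slack.
The binding chain switches to U→S→D→X = 3+4+1+7 = 15; finish 15 days.
Change in finish: 15 − 14 = +1 days.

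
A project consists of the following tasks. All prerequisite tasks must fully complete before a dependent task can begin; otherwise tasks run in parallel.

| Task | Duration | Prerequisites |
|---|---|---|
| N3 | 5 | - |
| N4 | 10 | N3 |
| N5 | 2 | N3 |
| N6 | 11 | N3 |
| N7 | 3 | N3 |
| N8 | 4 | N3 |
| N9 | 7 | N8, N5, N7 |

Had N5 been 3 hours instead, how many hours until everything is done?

Actual critical path: N3→N6 = 5+11 = 16 ⇒ 16 hours.
N5 is off the critical path — its longest chain is 14 hours, giving 2 of slack.
That remains the longest chain; total 16 hours.

16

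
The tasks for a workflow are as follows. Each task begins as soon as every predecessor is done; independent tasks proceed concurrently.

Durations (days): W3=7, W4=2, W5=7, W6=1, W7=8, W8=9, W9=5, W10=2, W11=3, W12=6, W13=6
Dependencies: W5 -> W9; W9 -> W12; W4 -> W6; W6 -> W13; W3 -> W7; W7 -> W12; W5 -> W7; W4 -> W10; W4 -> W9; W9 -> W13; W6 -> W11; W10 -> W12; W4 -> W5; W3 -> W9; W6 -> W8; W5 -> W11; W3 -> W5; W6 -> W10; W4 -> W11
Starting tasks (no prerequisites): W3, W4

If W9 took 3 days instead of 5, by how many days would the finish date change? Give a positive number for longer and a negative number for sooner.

The binding path is W3→W5→W7→W12 = 7+7+8+6 = 28; finish at 28 days.
W9 has 3 days of float (longest path through it is 25).
That remains the longest chain; total 28 days.
Change in finish: 28 − 28 = +0 days.

0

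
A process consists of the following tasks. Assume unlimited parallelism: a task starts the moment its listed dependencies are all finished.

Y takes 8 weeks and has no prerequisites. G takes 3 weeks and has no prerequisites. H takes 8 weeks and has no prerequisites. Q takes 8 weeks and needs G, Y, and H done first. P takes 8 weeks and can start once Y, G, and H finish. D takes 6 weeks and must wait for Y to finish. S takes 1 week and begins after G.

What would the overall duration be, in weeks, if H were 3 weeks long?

The binding path is H→Q = 8+8 = 16; finish at 16 weeks.
Since H is critical, the -5 change carries straight to that chain (now 11 weeks).
The binding chain switches to Y→Q = 8+8 = 16; finish 16 weeks.

16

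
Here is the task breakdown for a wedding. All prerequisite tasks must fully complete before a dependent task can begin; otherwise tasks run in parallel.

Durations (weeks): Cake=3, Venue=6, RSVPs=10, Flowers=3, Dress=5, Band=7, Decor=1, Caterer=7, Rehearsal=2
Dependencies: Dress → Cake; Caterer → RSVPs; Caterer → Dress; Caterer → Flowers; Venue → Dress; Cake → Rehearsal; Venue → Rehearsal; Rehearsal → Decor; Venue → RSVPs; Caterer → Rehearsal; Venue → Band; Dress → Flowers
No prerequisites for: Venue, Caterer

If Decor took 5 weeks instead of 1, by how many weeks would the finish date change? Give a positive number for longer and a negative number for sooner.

4

As given, the longest chain is Caterer→Dress→Cake→Rehearsal→Decor = 7+5+3+2+1 = 18, so the finish is 18 weeks.
Decor is on the critical path; changing it to 5 makes that path 22 weeks.
That remains the longest chain; total 22 weeks.
Change in finish: 22 − 18 = +4 weeks.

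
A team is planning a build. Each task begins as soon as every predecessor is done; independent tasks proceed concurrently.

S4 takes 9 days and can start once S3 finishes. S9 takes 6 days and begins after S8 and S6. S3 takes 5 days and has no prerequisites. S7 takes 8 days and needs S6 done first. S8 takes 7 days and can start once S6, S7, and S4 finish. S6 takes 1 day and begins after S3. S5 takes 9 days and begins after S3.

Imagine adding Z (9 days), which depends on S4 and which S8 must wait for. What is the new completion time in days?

Originally the plan takes 27 days.
With Z inserted, S8 now waits for max(S6, S7, S4, Z).
New critical path: S3→S4→Z→S8→S9 = 5+9+9+7+6 = 36 ⇒ 36 days.

36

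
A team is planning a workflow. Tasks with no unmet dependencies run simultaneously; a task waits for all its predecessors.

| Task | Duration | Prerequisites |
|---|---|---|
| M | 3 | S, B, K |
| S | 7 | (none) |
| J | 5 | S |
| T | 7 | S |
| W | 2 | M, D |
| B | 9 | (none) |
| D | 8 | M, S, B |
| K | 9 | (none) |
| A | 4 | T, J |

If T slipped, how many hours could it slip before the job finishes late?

The longest chain is B→M→D→W = 9+3+8+2 = 22; overall finish 22 hours.
The longest chain containing T totals 18 hours.
So T can slip 18 − 14 = 4 hours.

4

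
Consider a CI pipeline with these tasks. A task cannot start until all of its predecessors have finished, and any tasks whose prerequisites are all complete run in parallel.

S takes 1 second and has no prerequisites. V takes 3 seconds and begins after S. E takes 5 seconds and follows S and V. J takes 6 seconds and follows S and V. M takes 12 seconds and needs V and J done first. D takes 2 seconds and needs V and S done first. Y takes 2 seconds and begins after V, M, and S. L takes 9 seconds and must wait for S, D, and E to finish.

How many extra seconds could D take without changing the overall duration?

S→V→J→M→Y = 1+3+6+12+2 = 24 sets the makespan at 24 seconds.
D finishes as early as 6 and must finish by 15.
Float = 24 − 15 = 9.

9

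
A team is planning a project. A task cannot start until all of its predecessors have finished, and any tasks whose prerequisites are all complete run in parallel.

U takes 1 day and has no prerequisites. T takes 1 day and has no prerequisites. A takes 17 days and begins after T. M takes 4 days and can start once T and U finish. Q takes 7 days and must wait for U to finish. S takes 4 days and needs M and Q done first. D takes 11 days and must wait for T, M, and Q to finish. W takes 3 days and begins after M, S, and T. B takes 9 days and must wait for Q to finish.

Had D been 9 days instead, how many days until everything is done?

18

Critical path before the change: U→Q→D = 1+7+11 = 19 giving 19 days.
D lies on that path, so at 9 days the path becomes 17 days.
New critical path: T→A = 1+17 = 18 ⇒ 18 days.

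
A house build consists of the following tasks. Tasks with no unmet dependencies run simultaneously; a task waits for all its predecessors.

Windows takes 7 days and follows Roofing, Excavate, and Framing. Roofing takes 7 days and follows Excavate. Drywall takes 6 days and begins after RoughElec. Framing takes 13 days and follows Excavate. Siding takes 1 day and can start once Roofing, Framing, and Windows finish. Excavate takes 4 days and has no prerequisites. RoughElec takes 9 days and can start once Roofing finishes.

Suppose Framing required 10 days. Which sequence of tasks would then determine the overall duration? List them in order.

Baseline: Excavate→Roofing→RoughElec→Drywall = 4+7+9+6 = 26 → 26 days.
Framing has 1 day of float (longest path through it is 25).
That remains the longest chain; total 26 days.

Excavate, Roofing, RoughElec, Drywall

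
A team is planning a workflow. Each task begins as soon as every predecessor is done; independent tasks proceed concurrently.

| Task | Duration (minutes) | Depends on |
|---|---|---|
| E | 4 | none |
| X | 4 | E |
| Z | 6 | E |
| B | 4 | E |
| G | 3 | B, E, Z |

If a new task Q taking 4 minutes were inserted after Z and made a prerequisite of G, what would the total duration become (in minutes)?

17

Originally the plan takes 13 minutes.
With Q inserted, G now waits for max(B, E, Z, Q).
New critical path: E→Z→Q→G = 4+6+4+3 = 17 ⇒ 17 minutes.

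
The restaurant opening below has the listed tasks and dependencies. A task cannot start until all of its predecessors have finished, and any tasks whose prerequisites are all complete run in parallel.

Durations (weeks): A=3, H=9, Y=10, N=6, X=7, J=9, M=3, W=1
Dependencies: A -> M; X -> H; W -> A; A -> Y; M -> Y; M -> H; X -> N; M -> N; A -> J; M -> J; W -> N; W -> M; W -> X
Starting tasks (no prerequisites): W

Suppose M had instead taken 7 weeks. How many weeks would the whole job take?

Baseline: W→A→M→Y = 1+3+3+10 = 17 → 17 weeks.
Since M is critical, the +4 change carries straight to that chain (now 21 weeks).
That remains the longest chain; total 21 weeks.

21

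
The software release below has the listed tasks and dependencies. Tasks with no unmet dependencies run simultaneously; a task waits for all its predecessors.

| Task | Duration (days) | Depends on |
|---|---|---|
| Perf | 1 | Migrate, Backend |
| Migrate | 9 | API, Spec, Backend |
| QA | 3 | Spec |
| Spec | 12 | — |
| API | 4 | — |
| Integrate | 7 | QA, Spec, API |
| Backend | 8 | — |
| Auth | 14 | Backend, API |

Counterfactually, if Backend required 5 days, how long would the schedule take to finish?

22

Actual critical path: Backend→Auth = 8+14 = 22 ⇒ 22 days.
Backend lies on that path, so at 5 days the path becomes 19 days.
The binding chain switches to Spec→Migrate→Perf = 12+9+1 = 22; finish 22 days.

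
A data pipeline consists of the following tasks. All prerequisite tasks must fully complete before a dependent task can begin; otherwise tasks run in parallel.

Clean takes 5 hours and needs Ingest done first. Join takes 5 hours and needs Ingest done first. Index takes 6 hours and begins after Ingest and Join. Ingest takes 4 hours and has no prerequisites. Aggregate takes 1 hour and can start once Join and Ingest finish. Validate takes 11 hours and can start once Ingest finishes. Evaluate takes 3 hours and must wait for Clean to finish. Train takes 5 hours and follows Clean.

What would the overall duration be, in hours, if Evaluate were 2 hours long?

15

Critical path before the change: Ingest→Validate = 4+11 = 15 giving 15 hours.
Evaluate has 3 hours of float (longest path through it is 12).
No other chain overtakes it, so the finish is 15 hours.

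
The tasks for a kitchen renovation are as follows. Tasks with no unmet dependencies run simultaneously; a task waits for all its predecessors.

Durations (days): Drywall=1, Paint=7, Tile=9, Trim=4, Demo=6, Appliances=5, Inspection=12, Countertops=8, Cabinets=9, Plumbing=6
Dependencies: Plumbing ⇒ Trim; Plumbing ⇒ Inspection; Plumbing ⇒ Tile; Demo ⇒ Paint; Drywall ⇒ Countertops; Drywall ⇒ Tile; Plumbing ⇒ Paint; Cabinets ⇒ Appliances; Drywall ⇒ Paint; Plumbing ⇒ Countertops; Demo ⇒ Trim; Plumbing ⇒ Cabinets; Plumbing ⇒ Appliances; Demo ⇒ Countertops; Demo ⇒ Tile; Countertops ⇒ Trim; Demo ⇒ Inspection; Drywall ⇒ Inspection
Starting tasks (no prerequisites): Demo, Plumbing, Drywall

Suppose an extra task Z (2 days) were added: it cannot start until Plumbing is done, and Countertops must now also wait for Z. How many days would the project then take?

20

Originally the project takes 20 days.
With Z inserted, Countertops now waits for max(Plumbing, Demo, Drywall, Z).
New critical path: Plumbing→Z→Countertops→Trim = 6+2+8+4 = 20 ⇒ 20 days.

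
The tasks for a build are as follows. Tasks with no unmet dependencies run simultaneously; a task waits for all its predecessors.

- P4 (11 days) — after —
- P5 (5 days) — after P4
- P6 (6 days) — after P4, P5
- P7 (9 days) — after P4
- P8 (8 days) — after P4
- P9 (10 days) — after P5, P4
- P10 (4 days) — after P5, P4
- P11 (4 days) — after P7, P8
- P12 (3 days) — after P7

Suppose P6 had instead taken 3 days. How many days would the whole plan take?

The binding path is P4→P5→P9 = 11+5+10 = 26; finish at 26 days.
P6 is off the critical path — its longest chain is 22 days, giving 4 of slack.
No other chain overtakes it, so the finish is 26 days.

26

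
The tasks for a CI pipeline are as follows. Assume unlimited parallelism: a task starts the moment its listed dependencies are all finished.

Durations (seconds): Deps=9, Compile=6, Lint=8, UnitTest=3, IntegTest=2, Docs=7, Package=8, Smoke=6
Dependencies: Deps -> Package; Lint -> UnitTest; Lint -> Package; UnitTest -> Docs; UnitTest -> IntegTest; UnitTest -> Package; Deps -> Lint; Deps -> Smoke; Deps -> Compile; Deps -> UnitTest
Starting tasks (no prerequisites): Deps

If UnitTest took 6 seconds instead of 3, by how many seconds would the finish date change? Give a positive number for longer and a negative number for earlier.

As given, the longest chain is Deps→Lint→UnitTest→Package = 9+8+3+8 = 28, so the finish is 28 seconds.
UnitTest is on the critical path; changing it to 6 makes that path 31 seconds.
The critical path is still Deps→Lint→UnitTest→Package; finish is now 31 seconds.
Change in finish: 31 − 28 = +3 seconds.

3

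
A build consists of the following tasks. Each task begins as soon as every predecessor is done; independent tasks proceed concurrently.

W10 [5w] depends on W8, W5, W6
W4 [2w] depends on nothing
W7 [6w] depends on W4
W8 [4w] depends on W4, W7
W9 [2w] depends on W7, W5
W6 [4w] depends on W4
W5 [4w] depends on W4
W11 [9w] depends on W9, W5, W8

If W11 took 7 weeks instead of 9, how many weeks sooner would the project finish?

2

As given, the longest chain is W4→W7→W8→W11 = 2+6+4+9 = 21, so the finish is 21 weeks.
W11 lies on that path, so at 7 weeks the path becomes 19 weeks.
The critical path is still W4→W7→W8→W11; finish is now 19 weeks.
Change in finish: 19 − 21 = -2 weeks.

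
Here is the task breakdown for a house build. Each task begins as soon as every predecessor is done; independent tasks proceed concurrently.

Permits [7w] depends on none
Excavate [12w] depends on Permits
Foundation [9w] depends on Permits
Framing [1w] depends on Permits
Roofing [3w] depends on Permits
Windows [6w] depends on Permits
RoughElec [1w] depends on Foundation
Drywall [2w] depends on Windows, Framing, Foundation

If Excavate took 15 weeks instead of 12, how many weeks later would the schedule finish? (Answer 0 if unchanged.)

3

As given, the longest chain is Permits→Excavate = 7+12 = 19, so the finish is 19 weeks.
Excavate is on the critical path; changing it to 15 makes that path 22 weeks.
That remains the longest chain; total 22 weeks.
Change in finish: 22 − 19 = +3 weeks.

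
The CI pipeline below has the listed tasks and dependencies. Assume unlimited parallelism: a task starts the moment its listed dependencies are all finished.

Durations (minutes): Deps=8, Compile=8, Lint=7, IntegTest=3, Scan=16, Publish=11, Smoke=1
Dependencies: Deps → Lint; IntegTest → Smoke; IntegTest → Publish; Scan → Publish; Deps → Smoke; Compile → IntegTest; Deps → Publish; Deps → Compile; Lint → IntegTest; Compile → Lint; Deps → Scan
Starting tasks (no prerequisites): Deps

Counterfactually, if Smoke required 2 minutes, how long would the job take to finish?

37

The binding path is Deps→Compile→Lint→IntegTest→Publish = 8+8+7+3+11 = 37; finish at 37 minutes.
Smoke is off the critical path — its longest chain is 27 minutes, giving 10 of slack.
That remains the longest chain; total 37 minutes.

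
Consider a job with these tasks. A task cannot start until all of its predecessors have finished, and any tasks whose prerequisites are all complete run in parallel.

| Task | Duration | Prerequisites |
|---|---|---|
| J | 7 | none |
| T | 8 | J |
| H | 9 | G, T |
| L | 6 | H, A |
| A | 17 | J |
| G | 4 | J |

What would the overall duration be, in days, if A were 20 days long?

33

Actual critical path: J→A→L = 7+17+6 = 30 ⇒ 30 days.
Since A is critical, the +3 change carries straight to that chain (now 33 days).
No other chain overtakes it, so the finish is 33 days.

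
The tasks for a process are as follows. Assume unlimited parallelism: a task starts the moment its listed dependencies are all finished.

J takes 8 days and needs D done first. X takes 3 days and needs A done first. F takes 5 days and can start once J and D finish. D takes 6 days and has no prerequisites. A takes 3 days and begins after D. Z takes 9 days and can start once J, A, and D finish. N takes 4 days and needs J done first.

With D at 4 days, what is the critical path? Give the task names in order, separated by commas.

Critical path before the change: D→J→Z = 6+8+9 = 23 giving 23 days.
D is on the critical path; changing it to 4 makes that path 21 days.
No other chain overtakes it, so the finish is 21 days.

D, J, Z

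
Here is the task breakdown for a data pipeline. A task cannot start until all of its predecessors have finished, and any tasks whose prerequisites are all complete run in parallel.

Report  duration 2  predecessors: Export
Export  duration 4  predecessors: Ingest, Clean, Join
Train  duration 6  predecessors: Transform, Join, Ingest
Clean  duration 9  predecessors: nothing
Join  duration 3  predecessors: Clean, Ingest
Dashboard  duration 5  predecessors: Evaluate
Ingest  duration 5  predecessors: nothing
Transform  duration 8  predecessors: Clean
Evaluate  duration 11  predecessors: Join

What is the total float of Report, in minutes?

Critical path: Clean→Join→Evaluate→Dashboard = 9+3+11+5 = 28, so the finish is 28 minutes.
Report finishes as early as 18 and must finish by 28.
Slack of Report = 26 − 16 = 10 minutes.

10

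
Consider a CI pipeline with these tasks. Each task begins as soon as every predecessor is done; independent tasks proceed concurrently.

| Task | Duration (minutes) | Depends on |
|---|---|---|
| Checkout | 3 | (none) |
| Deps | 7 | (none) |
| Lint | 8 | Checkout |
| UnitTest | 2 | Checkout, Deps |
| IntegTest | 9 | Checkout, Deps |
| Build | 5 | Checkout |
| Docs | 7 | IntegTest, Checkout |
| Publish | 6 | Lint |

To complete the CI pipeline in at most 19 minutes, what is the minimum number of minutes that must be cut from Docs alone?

4

Current finish: 23 minutes; target: 19.
Docs is on every critical path, so each minute cut from Docs cuts the finish by one (this holds down to a finish of 17).
Need 23 − 19 = 4 minutes off Docs → Docs becomes 3 minutes, finish becomes 19.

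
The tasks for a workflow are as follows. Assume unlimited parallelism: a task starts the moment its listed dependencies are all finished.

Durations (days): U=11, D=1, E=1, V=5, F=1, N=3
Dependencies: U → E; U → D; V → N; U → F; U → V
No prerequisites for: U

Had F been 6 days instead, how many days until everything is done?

As given, the longest chain is U→V→N = 11+5+3 = 19, so the finish is 19 days.
The longest path through F is only 12 days, so F has float 7.
That remains the longest chain; total 19 days.

19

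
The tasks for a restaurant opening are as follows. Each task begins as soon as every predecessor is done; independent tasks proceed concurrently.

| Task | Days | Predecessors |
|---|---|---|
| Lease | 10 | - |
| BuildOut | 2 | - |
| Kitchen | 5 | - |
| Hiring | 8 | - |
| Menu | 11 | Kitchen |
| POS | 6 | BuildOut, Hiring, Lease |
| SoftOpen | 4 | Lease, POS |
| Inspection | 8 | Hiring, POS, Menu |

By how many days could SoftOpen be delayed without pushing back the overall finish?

Lease→POS→Inspection = 10+6+8 = 24 sets the makespan at 24 days.
SoftOpen finishes as early as 20 and must finish by 24.
Float = 24 − 20 = 4.

4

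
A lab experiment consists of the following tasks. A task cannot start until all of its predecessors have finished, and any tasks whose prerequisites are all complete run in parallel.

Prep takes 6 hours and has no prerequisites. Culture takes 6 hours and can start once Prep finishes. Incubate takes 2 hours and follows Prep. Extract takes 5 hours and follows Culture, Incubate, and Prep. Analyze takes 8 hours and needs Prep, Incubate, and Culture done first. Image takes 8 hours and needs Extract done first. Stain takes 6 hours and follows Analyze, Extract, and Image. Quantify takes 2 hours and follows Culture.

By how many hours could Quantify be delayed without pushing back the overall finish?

Prep→Culture→Extract→Image→Stain = 6+6+5+8+6 = 31 sets the makespan at 31 hours.
The longest chain containing Quantify totals 14 hours.
So Quantify can slip 31 − 14 = 17 hours.

17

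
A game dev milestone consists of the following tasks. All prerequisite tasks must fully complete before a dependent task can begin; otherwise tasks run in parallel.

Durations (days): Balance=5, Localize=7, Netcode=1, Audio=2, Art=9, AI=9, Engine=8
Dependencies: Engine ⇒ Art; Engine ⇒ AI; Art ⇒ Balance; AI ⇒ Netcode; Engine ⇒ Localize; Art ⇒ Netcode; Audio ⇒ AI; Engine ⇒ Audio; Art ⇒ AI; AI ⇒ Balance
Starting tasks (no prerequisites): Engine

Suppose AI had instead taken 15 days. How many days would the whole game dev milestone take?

37

Baseline: Engine→Art→AI→Balance = 8+9+9+5 = 31 → 31 days.
AI is on the critical path; changing it to 15 makes that path 37 days.
The critical path is still Engine→Art→AI→Balance; finish is now 37 days.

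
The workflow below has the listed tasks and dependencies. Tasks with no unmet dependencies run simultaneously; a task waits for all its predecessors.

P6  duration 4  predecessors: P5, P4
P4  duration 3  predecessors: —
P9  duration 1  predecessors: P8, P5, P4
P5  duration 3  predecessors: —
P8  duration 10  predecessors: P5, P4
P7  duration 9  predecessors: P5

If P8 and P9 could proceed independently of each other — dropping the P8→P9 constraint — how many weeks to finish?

13

Original critical path: P4→P8→P9 = 3+10+1 = 14 ⇒ 14 weeks.
Without P8→P9, P9's earliest start moves from 13 to 3.
New critical path: P4→P8 = 3+10 = 13 ⇒ 13 weeks.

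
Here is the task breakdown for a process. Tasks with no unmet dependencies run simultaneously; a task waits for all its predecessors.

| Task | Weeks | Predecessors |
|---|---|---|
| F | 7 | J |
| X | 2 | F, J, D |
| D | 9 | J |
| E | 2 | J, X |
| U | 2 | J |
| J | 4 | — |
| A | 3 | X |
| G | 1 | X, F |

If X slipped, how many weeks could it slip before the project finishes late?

Critical path: J→D→X→A = 4+9+2+3 = 18, so the finish is 18 weeks.
X finishes as early as 15 and must finish by 15.
Slack of X = 13 − 13 = 0 weeks.

0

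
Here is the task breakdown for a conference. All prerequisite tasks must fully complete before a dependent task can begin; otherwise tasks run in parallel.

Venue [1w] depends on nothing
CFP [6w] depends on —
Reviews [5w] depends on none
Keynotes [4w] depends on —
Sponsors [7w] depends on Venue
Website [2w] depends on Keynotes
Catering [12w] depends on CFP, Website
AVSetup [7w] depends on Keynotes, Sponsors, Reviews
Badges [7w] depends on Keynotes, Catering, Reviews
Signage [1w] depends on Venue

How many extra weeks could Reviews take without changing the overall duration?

13

CFP→Catering→Badges = 6+12+7 = 25 sets the makespan at 25 weeks.
The longest chain containing Reviews totals 12 weeks.
So Reviews can slip 18 − 5 = 13 weeks.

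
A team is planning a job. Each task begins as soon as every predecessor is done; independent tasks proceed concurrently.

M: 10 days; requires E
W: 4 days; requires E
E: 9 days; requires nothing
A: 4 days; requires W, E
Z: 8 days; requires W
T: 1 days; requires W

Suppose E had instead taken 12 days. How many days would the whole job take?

24

The binding path is E→W→Z = 9+4+8 = 21; finish at 21 days.
E lies on that path, so at 12 days the path becomes 24 days.
That remains the longest chain; total 24 days.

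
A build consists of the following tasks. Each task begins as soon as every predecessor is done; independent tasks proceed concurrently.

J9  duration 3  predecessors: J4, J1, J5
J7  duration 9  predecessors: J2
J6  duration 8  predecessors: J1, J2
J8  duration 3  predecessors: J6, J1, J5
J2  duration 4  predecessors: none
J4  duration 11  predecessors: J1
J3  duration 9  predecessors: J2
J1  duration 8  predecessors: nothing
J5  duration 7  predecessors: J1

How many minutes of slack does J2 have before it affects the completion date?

J1→J4→J9 = 8+11+3 = 22 sets the makespan at 22 minutes.
Longest path through J2: 15 minutes (earliest finish 4, latest finish 11).
Float = 22 − 15 = 7.

7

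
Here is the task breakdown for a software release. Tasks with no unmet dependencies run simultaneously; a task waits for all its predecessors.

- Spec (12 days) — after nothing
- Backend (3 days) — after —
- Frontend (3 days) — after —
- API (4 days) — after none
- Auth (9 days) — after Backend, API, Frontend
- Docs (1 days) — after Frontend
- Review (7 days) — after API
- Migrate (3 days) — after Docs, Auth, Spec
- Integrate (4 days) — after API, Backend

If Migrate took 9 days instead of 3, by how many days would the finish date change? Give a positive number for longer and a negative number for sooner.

6

Critical path before the change: API→Auth→Migrate = 4+9+3 = 16 giving 16 days.
Since Migrate is critical, the +6 change carries straight to that chain (now 22 days).
The critical path is still API→Auth→Migrate; finish is now 22 days.
Change in finish: 22 − 16 = +6 days.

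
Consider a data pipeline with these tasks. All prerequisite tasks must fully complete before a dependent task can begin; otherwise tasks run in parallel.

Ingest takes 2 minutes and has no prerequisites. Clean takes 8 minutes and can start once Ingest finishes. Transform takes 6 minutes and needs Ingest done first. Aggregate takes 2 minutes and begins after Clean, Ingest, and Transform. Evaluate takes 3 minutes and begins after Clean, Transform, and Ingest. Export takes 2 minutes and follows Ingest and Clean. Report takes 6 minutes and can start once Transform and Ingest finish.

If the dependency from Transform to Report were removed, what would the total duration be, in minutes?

Before: longest chain Ingest→Transform→Report = 2+6+6 = 14, finish 14.
Without Transform→Report, Report's earliest start moves from 8 to 2.
The longest chain is now Ingest→Clean→Evaluate = 2+8+3 = 13, so the project takes 13 minutes.

13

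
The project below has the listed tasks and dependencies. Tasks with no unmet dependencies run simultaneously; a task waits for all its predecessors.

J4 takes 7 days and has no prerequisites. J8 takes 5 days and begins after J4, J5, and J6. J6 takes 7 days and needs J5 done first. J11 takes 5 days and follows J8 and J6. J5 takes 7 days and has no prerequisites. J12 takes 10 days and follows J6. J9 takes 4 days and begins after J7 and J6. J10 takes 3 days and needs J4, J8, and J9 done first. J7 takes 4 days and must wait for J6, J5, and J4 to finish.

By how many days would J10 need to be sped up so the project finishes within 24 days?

1

Current finish: 25 days; target: 24.
J10 is on every critical path, so each day cut from J10 cuts the finish by one (this holds down to a finish of 24).
Need 25 − 24 = 1 day off J10 → J10 becomes 2 days, finish becomes 24.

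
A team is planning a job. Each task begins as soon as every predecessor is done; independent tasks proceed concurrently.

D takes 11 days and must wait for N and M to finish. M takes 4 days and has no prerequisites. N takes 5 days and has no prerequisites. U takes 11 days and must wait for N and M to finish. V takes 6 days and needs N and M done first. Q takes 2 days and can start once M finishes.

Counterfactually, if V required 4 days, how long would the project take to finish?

16

As given, the longest chain is N→D = 5+11 = 16, so the finish is 16 days.
V has 5 days of float (longest path through it is 11).
No other chain overtakes it, so the finish is 16 days.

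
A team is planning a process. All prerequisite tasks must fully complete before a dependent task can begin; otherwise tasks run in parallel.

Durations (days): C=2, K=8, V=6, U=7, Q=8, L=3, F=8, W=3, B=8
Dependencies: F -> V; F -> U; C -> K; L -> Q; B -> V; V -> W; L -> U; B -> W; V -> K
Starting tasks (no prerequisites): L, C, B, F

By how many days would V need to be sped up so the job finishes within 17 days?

5

Current finish: 22 days; target: 17.
V is on every critical path, so each day cut from V cuts the finish by one (this holds down to a finish of 17).
Need 22 − 17 = 5 days off V → V becomes 1 day, finish becomes 17.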